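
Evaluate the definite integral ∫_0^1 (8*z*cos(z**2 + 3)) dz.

Let u = z**2 + 3, so du = 2*z dz. When z = 0, u = 3; when z = 1, u = 4.
The integral becomes 4·∫ cos(u) du from 3 to 4, with antiderivative 4*sin(u).
Back in z: F(z) = 4*sin(z**2 + 3).
Then F(1) - F(0) = (4*sin(4)) - (4*sin(3)) = 4*sin(4) - 4*sin(3).

4*sin(4) - 4*sin(3)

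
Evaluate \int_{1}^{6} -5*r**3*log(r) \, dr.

-1620*log(3) - 1620*log(2) + 6475/16

Integrate by parts once (u = ln r, dv = -5*r**3 dr).
An antiderivative is F(r) = -5*r**4*(4*log(r) - 1)/16.
Then F(6) - F(1) = (-1620*log(3) - 1620*log(2) + 405) - (5/16) = -1620*log(3) - 1620*log(2) + 6475/16.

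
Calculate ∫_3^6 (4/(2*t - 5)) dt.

An antiderivative is F(t) = 2*log(2*t - 5).
Then F(6) - F(3) = (log(49)) - (0) = log(49).

log(49)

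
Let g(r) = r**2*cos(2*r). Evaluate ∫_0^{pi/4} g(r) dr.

-1/4 + pi**2/32

Integrate by parts twice (u = r^2, dv = cos(2*r) dr).
An antiderivative is F(r) = r**2*sin(2*r)/2 + r*cos(2*r)/2 - sin(2*r)/4.
Then F(pi/4) - F(0) = (-1/4 + pi**2/32) - (0) = -1/4 + pi**2/32.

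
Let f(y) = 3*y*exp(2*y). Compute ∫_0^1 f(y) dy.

3/4 + 3*exp(2)/4

Integrate by parts once (u = y, dv = 3*exp(2*y) dy).
An antiderivative is F(y) = (6*y - 3)*exp(2*y)/4.
Then F(1) - F(0) = (3*exp(2)/4) - (-3/4) = 3/4 + 3*exp(2)/4.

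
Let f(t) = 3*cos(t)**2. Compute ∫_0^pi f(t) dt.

Use the identity cos^2(t) = (1 + cos(2*t))/2.
An antiderivative is F(t) = 3*t/2 + 3*sin(2*t)/4.
Then F(pi) - F(0) = (3*pi/2) - (0) = 3*pi/2.

3*pi/2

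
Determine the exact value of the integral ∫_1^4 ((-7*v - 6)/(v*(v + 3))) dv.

Factor the denominator: v**2 + 3*v = (v + 3)v.
Partial fractions: (-7*v - 6)/(v*(v + 3)) = -5/(v + 3) - 2/v.
An antiderivative is F(v) = -2*log(v) - 5*log(v + 3).
Then F(4) - F(1) = (-5*log(7) - 4*log(2)) - (-10*log(2)) = -5*log(7) + 6*log(2).

-5*log(7) + 6*log(2)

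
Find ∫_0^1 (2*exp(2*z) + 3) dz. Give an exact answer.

2 + exp(2)

An antiderivative is F(z) = exp(2*z) + 3*z.
Then F(1) - F(0) = (3 + exp(2)) - (1) = 2 + exp(2).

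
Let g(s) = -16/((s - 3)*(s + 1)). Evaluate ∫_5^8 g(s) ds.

Factor the denominator: s**2 - 2*s - 3 = (s + 1)(s - 3).
Partial fractions: -16/((s - 3)*(s + 1)) = 4/(s + 1) - 4/(s - 3).
An antiderivative is F(s) = -4*log(s - 3) + 4*log(s + 1).
Then F(8) - F(5) = (-4*log(5) + 8*log(3)) - (log(81)) = -4*log(5) + 4*log(3).

-4*log(5) + 4*log(3)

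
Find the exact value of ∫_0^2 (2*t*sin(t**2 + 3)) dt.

Let u = t**2 + 3, so du = 2*t dt. When t = 0, u = 3; when t = 2, u = 7.
The integral becomes ∫ sin(u) du from 3 to 7, with antiderivative -cos(u).
Back in t: F(t) = -cos(t**2 + 3).
Then F(2) - F(0) = (-cos(7)) - (-cos(3)) = cos(3) - cos(7).

cos(3) - cos(7)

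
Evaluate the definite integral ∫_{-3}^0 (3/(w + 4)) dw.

log(64)

An antiderivative is F(w) = 3*log(w + 4).
Then F(0) - F(-3) = (log(64)) - (0) = log(64).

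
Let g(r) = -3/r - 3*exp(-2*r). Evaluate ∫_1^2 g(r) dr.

An antiderivative is F(r) = -3*log(r) + 3*exp(-2*r)/2.
Then F(2) - F(1) = (-3*log(2) + 3*exp(-4)/2) - (3*exp(-2)/2) = -3*log(2) - 3*exp(-2)/2 + 3*exp(-4)/2.

-3*log(2) - 3*exp(-2)/2 + 3*exp(-4)/2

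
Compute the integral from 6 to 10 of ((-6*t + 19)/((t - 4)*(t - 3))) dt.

-4*log(3) - log(7)

Factor the denominator: t**2 - 7*t + 12 = (t - 3)(t - 4).
Partial fractions: (-6*t + 19)/((t - 4)*(t - 3)) = -1/(t - 3) - 5/(t - 4).
An antiderivative is F(t) = -5*log(t - 4) - log(t - 3).
Then F(10) - F(6) = (-5*log(3) - 5*log(2) - log(7)) - (-log(96)) = -4*log(3) - log(7).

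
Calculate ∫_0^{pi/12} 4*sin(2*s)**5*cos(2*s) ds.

1/192

Let u = sin(2*s), so du = 2*cos(2*s) ds. When s = 0, u = 0; when s = pi/12, u = 1/2.
The integral becomes 2·∫ u**5 du from 0 to 1/2, with antiderivative u**6/3.
Back in s: F(s) = sin(2*s)**6/3.
Then F(pi/12) - F(0) = (1/192) - (0) = 1/192.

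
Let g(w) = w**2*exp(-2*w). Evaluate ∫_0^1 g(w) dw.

(-5 + exp(2))*exp(-2)/4

Integrate by parts twice (u = w^2, dv = exp(-2*w) dw).
An antiderivative is F(w) = (-2*w**2 - 2*w - 1)*exp(-2*w)/4.
Then F(1) - F(0) = (-5*exp(-2)/4) - (-1/4) = (-5 + exp(2))*exp(-2)/4.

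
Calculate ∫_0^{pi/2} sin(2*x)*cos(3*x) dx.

-2/5

Use the identity sin(2*x)cos(3*x) = [sin(5*x) + sin(-x)]/2.
An antiderivative is F(x) = cos(x)/2 - cos(5*x)/10.
Then F(pi/2) - F(0) = (0) - (2/5) = -2/5.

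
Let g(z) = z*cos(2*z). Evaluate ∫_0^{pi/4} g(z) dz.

-1/4 + pi/8

Integrate by parts once (u = z, dv = cos(2*z) dz).
An antiderivative is F(z) = z*sin(2*z)/2 + cos(2*z)/4.
Then F(pi/4) - F(0) = (pi/8) - (1/4) = -1/4 + pi/8.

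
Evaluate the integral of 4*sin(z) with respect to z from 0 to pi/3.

An antiderivative is F(z) = -4*cos(z).
Then F(pi/3) - F(0) = (-2) - (-4) = 2.

2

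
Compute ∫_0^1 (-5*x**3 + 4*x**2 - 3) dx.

-35/12

By the power rule, an antiderivative is F(x) = -5*x**4/4 + 4*x**3/3 - 3*x.
Then F(1) - F(0) = (-35/12) - (0) = -35/12.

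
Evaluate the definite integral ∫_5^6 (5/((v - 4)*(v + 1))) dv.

log(12/7)

Factor the denominator: v**2 - 3*v - 4 = (v + 1)(v - 4).
Partial fractions: 5/((v - 4)*(v + 1)) = -1/(v + 1) + 1/(v - 4).
An antiderivative is F(v) = log(v - 4) - log(v + 1).
Then F(6) - F(5) = (log(2/7)) - (-log(6)) = log(12/7).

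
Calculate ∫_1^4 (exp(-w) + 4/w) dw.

An antiderivative is F(w) = 4*log(w) - exp(-w).
Then F(4) - F(1) = (-exp(-4) + 8*log(2)) - (-exp(-1)) = -exp(-4) + exp(-1) + 8*log(2).

-exp(-4) + exp(-1) + 8*log(2)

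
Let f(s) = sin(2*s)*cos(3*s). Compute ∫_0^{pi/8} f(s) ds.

Use the identity sin(2*s)cos(3*s) = [sin(5*s) + sin(-s)]/2.
An antiderivative is F(s) = cos(s)/2 - cos(5*s)/10.
Then F(pi/8) - F(0) = (sqrt(2 - sqrt(2))/20 + sqrt(sqrt(2) + 2)/4) - (2/5) = -2/5 + sqrt(2 - sqrt(2))/20 + sqrt(sqrt(2) + 2)/4.

-2/5 + sqrt(2 - sqrt(2))/20 + sqrt(sqrt(2) + 2)/4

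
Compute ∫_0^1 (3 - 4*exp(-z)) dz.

-1 + 4*exp(-1)

An antiderivative is F(z) = 3*z + 4*exp(-z).
Then F(1) - F(0) = (4*exp(-1) + 3) - (4) = -1 + 4*exp(-1).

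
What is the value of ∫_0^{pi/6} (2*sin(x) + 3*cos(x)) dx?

7/2 - sqrt(3)

An antiderivative is F(x) = 3*sin(x) - 2*cos(x).
Then F(pi/6) - F(0) = (3/2 - sqrt(3)) - (-2) = 7/2 - sqrt(3).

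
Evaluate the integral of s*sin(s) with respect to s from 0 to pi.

Integrate by parts once (u = s, dv = sin(s) ds).
An antiderivative is F(s) = -s*cos(s) + sin(s).
Then F(pi) - F(0) = (pi) - (0) = pi.

pi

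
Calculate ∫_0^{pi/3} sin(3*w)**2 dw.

Use the identity sin^2(3*w) = (1 - cos(6*w))/2.
An antiderivative is F(w) = w/2 - sin(6*w)/12.
Then F(pi/3) - F(0) = (pi/6) - (0) = pi/6.

pi/6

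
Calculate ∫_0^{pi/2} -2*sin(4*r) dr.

An antiderivative is F(r) = cos(4*r)/2.
Then F(pi/2) - F(0) = (1/2) - (1/2) = 0.

0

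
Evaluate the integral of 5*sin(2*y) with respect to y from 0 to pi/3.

An antiderivative is F(y) = -5*cos(2*y)/2.
Then F(pi/3) - F(0) = (5/4) - (-5/2) = 15/4.

15/4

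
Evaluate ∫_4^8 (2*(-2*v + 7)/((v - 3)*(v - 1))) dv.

Factor the denominator: v**2 - 4*v + 3 = (v - 1)(v - 3).
Partial fractions: 2*(-2*v + 7)/((v - 3)*(v - 1)) = -5/(v - 1) + 1/(v - 3).
An antiderivative is F(v) = log(v - 3) - 5*log(v - 1).
Then F(8) - F(4) = (-5*log(7) + log(5)) - (-5*log(3)) = -5*log(7) + log(5) + 5*log(3).

-5*log(7) + log(5) + 5*log(3)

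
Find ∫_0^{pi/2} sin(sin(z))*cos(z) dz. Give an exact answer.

Let u = sin(z), so du = cos(z) dz. When z = 0, u = 0; when z = pi/2, u = 1.
The integral becomes ∫ sin(u) du from 0 to 1, with antiderivative -cos(u).
Back in z: F(z) = -cos(sin(z)).
Then F(pi/2) - F(0) = (-cos(1)) - (-1) = 1 - cos(1).

1 - cos(1)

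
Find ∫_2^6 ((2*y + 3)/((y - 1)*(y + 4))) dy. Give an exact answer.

Factor the denominator: y**2 + 3*y - 4 = (y + 4)(y - 1).
Partial fractions: (2*y + 3)/((y - 1)*(y + 4)) = 1/(y + 4) + 1/(y - 1).
An antiderivative is F(y) = log(y - 1) + log(y + 4).
Then F(6) - F(2) = (log(50)) - (log(6)) = log(25/3).

log(25/3)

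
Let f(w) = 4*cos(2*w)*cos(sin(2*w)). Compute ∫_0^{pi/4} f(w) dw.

Let u = sin(2*w), so du = 2*cos(2*w) dw. When w = 0, u = 0; when w = pi/4, u = 1.
The integral becomes 2·∫ cos(u) du from 0 to 1, with antiderivative 2*sin(u).
Back in w: F(w) = 2*sin(sin(2*w)).
Then F(pi/4) - F(0) = (2*sin(1)) - (0) = 2*sin(1).

2*sin(1)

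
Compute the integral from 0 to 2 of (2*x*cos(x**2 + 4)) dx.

-sin(4) + sin(8)

Let u = x**2 + 4, so du = 2*x dx. When x = 0, u = 4; when x = 2, u = 8.
The integral becomes ∫ cos(u) du from 4 to 8, with antiderivative sin(u).
Back in x: F(x) = sin(x**2 + 4).
Then F(2) - F(0) = (sin(8)) - (sin(4)) = -sin(4) + sin(8).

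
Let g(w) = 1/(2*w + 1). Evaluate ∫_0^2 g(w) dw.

log(5)/2

An antiderivative is F(w) = log(2*w + 1)/2.
Then F(2) - F(0) = (log(5)/2) - (0) = log(5)/2.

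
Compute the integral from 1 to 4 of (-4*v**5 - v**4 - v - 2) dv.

-29481/10

By the power rule, an antiderivative is F(v) = -2*v**6/3 - v**5/5 - v**2/2 - 2*v.
Then F(4) - F(1) = (-44272/15) - (-101/30) = -29481/10.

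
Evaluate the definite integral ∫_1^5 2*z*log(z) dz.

Integrate by parts once (u = ln z, dv = 2*z dz).
An antiderivative is F(z) = z**2*(2*log(z) - 1)/2.
Then F(5) - F(1) = (-25/2 + 25*log(5)) - (-1/2) = -12 + 25*log(5).

-12 + 25*log(5)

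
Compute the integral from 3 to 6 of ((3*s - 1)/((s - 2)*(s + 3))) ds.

Factor the denominator: s**2 + s - 6 = (s + 3)(s - 2).
Partial fractions: (3*s - 1)/((s - 2)*(s + 3)) = 2/(s + 3) + 1/(s - 2).
An antiderivative is F(s) = log(s - 2) + 2*log(s + 3).
Then F(6) - F(3) = (2*log(2) + 4*log(3)) - (log(36)) = log(9).

log(9)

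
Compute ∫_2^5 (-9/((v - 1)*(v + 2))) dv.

Factor the denominator: v**2 + v - 2 = (v + 2)(v - 1).
Partial fractions: -9/((v - 1)*(v + 2)) = 3/(v + 2) - 3/(v - 1).
An antiderivative is F(v) = -3*log(v - 1) + 3*log(v + 2).
Then F(5) - F(2) = (-6*log(2) + 3*log(7)) - (log(64)) = -12*log(2) + 3*log(7).

-12*log(2) + 3*log(7)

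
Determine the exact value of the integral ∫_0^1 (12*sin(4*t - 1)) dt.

Let u = 4*t - 1, so du = 4 dt. When t = 0, u = -1; when t = 1, u = 3.
The integral becomes 3·∫ sin(u) du from -1 to 3, with antiderivative -3*cos(u).
Back in t: F(t) = -3*cos(4*t - 1).
Then F(1) - F(0) = (-3*cos(3)) - (-3*cos(1)) = 3*cos(1) - 3*cos(3).

3*cos(1) - 3*cos(3)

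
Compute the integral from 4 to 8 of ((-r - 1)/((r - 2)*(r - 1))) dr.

-5*log(3) + 2*log(7)

Factor the denominator: r**2 - 3*r + 2 = (r - 1)(r - 2).
Partial fractions: (-r - 1)/((r - 2)*(r - 1)) = 2/(r - 1) - 3/(r - 2).
An antiderivative is F(r) = -3*log(r - 2) + 2*log(r - 1).
Then F(8) - F(4) = (-3*log(3) - 3*log(2) + 2*log(7)) - (log(9/8)) = -5*log(3) + 2*log(7).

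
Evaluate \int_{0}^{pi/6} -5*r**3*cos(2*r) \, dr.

-15/16 - 5*pi**2/96 - 5*sqrt(3)*pi**3/864 + 5*sqrt(3)*pi/16

Integrate by parts 3 times (u = r^3, dv = -5*cos(2*r) dr).
An antiderivative is F(r) = -5*r**3*sin(2*r)/2 - 15*r**2*cos(2*r)/4 + 15*r*sin(2*r)/4 + 15*cos(2*r)/8.
Then F(pi/6) - F(0) = (-5*pi**2/96 - 5*sqrt(3)*pi**3/864 + 15/16 + 5*sqrt(3)*pi/16) - (15/8) = -15/16 - 5*pi**2/96 - 5*sqrt(3)*pi**3/864 + 5*sqrt(3)*pi/16.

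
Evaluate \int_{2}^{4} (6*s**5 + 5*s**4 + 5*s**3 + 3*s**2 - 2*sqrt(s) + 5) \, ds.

By the power rule, an antiderivative is F(s) = s**6 + s**5 + 5*s**4/4 - 4*s**(3/2)/3 + s**3 + 5*s.
Then F(4) - F(2) = (16540/3) - (134 - 8*sqrt(2)/3) = 8*sqrt(2)/3 + 16138/3.

8*sqrt(2)/3 + 16138/3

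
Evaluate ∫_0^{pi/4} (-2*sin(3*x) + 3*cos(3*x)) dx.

-2/3 + sqrt(2)/6

An antiderivative is F(x) = sin(3*x) + 2*cos(3*x)/3.
Then F(pi/4) - F(0) = (sqrt(2)/6) - (2/3) = -2/3 + sqrt(2)/6.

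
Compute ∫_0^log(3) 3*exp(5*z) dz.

Let u = exp(z), so du = exp(z) dz. When z = 0, u = 1; when z = log(3), u = 3.
The integral becomes 3·∫ u**4 du from 1 to 3, with antiderivative 3*u**5/5.
Back in z: F(z) = 3*exp(5*z)/5.
Then F(log(3)) - F(0) = (729/5) - (3/5) = 726/5.

726/5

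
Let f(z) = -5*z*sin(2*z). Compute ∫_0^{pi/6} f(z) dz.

-5*sqrt(3)/8 + 5*pi/24

Integrate by parts once (u = z, dv = -5*sin(2*z) dz).
An antiderivative is F(z) = 5*z*cos(2*z)/2 - 5*sin(2*z)/4.
Then F(pi/6) - F(0) = (-5*sqrt(3)/8 + 5*pi/24) - (0) = -5*sqrt(3)/8 + 5*pi/24.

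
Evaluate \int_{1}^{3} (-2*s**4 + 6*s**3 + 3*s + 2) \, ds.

196/5

By the power rule, an antiderivative is F(s) = -2*s**5/5 + 3*s**4/2 + 3*s**2/2 + 2*s.
Then F(3) - F(1) = (219/5) - (23/5) = 196/5.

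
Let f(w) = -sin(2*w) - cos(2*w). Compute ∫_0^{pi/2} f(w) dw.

-1

An antiderivative is F(w) = -sin(2*w)/2 + cos(2*w)/2.
Then F(pi/2) - F(0) = (-1/2) - (1/2) = -1.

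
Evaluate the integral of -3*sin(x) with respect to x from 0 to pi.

An antiderivative is F(x) = 3*cos(x).
Then F(pi) - F(0) = (-3) - (3) = -6.

-6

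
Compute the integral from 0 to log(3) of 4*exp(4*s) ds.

80

Let u = exp(s), so du = exp(s) ds. When s = 0, u = 1; when s = log(3), u = 3.
The integral becomes 4·∫ u**3 du from 1 to 3, with antiderivative u**4.
Back in s: F(s) = exp(4*s).
Then F(log(3)) - F(0) = (81) - (1) = 80.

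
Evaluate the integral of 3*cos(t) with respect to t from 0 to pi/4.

An antiderivative is F(t) = 3*sin(t).
Then F(pi/4) - F(0) = (3*sqrt(2)/2) - (0) = 3*sqrt(2)/2.

3*sqrt(2)/2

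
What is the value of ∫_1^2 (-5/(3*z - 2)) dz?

-10*log(2)/3

An antiderivative is F(z) = -5*log(3*z - 2)/3.
Then F(2) - F(1) = (-10*log(2)/3) - (0) = -10*log(2)/3.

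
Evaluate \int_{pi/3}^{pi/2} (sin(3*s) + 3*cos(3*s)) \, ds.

An antiderivative is F(s) = sin(3*s) - cos(3*s)/3.
Then F(pi/2) - F(pi/3) = (-1) - (1/3) = -4/3.

-4/3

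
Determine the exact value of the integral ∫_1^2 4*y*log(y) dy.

-3 + 8*log(2)

Integrate by parts once (u = ln y, dv = 4*y dy).
An antiderivative is F(y) = y**2*(2*log(y) - 1).
Then F(2) - F(1) = (-4 + 8*log(2)) - (-1) = -3 + 8*log(2).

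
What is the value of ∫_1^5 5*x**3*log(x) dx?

-195 + 3125*log(5)/4

Integrate by parts once (u = ln x, dv = 5*x**3 dx).
An antiderivative is F(x) = 5*x**4*(4*log(x) - 1)/16.
Then F(5) - F(1) = (-3125/16 + 3125*log(5)/4) - (-5/16) = -195 + 3125*log(5)/4.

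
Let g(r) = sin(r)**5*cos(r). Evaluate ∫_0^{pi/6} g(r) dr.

Let u = sin(r), so du = cos(r) dr. When r = 0, u = 0; when r = pi/6, u = 1/2.
The integral becomes ∫ u**5 du from 0 to 1/2, with antiderivative u**6/6.
Back in r: F(r) = sin(r)**6/6.
Then F(pi/6) - F(0) = (1/384) - (0) = 1/384.

1/384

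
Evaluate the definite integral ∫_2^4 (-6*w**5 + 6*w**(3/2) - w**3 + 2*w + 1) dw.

By the power rule, an antiderivative is F(w) = -w**6 + 12*w**(5/2)/5 - w**4/4 + w**2 + w.
Then F(4) - F(2) = (-20316/5) - (-62 + 48*sqrt(2)/5) = -20006/5 - 48*sqrt(2)/5.

-20006/5 - 48*sqrt(2)/5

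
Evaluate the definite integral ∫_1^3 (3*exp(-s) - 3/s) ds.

An antiderivative is F(s) = -3*log(s) - 3*exp(-s).
Then F(3) - F(1) = (-3*log(3) - 3*exp(-3)) - (-3*exp(-1)) = -3*log(3) - 3*exp(-3) + 3*exp(-1).

-3*log(3) - 3*exp(-3) + 3*exp(-1)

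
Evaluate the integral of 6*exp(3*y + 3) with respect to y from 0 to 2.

-2*(1 - exp(6))*exp(3)

Let u = 3*y + 3, so du = 3 dy. When y = 0, u = 3; when y = 2, u = 9.
The integral becomes 2·∫ exp(u) du from 3 to 9, with antiderivative 2*exp(u).
Back in y: F(y) = 2*exp(3*y + 3).
Then F(2) - F(0) = (2*exp(9)) - (2*exp(3)) = -2*(1 - exp(6))*exp(3).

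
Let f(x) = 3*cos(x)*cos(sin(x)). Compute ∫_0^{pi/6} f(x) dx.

3*sin(1/2)

Let u = sin(x), so du = cos(x) dx. When x = 0, u = 0; when x = pi/6, u = 1/2.
The integral becomes 3·∫ cos(u) du from 0 to 1/2, with antiderivative 3*sin(u).
Back in x: F(x) = 3*sin(sin(x)).
Then F(pi/6) - F(0) = (3*sin(1/2)) - (0) = 3*sin(1/2).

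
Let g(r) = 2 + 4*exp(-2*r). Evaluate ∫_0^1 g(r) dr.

An antiderivative is F(r) = 2*r - 2*exp(-2*r).
Then F(1) - F(0) = (2 - 2*exp(-2)) - (-2) = 4 - 2*exp(-2).

4 - 2*exp(-2)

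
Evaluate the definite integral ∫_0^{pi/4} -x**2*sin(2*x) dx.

Integrate by parts twice (u = x^2, dv = -sin(2*x) dx).
An antiderivative is F(x) = x**2*cos(2*x)/2 - x*sin(2*x)/2 - cos(2*x)/4.
Then F(pi/4) - F(0) = (-pi/8) - (-1/4) = 1/4 - pi/8.

1/4 - pi/8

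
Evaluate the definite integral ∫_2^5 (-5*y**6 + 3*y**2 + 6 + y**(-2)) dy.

By the power rule, an antiderivative is F(y) = -5*y**7/7 + y**3 + 6*y - 1/y.
Then F(5) - F(2) = (-1947707/35) - (-1007/14) = -3890379/70.

-3890379/70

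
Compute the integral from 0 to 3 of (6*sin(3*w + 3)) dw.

Let u = 3*w + 3, so du = 3 dw. When w = 0, u = 3; when w = 3, u = 12.
The integral becomes 2·∫ sin(u) du from 3 to 12, with antiderivative -2*cos(u).
Back in w: F(w) = -2*cos(3*w + 3).
Then F(3) - F(0) = (-2*cos(12)) - (-2*cos(3)) = 2*cos(3) - 2*cos(12).

2*cos(3) - 2*cos(12)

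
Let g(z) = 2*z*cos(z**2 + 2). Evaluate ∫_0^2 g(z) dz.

-sin(2) + sin(6)

Let u = z**2 + 2, so du = 2*z dz. When z = 0, u = 2; when z = 2, u = 6.
The integral becomes ∫ cos(u) du from 2 to 6, with antiderivative sin(u).
Back in z: F(z) = sin(z**2 + 2).
Then F(2) - F(0) = (sin(6)) - (sin(2)) = -sin(2) + sin(6).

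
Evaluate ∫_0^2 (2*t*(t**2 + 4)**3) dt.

960

Let u = t**2 + 4, so du = 2*t dt. When t = 0, u = 4; when t = 2, u = 8.
The integral becomes ∫ u**3 du from 4 to 8, with antiderivative u**4/4.
Back in t: F(t) = (t**2 + 4)**4/4.
Then F(2) - F(0) = (1024) - (64) = 960.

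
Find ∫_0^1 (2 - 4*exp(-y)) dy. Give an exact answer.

An antiderivative is F(y) = 2*y + 4*exp(-y).
Then F(1) - F(0) = (4*exp(-1) + 2) - (4) = -2 + 4*exp(-1).

-2 + 4*exp(-1)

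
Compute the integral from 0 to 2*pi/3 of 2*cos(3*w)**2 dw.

Use the identity cos^2(3*w) = (1 + cos(6*w))/2.
An antiderivative is F(w) = w + sin(6*w)/6.
Then F(2*pi/3) - F(0) = (2*pi/3) - (0) = 2*pi/3.

2*pi/3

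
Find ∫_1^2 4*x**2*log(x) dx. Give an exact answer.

Integrate by parts once (u = ln x, dv = 4*x**2 dx).
An antiderivative is F(x) = 4*x**3*(3*log(x) - 1)/9.
Then F(2) - F(1) = (-32/9 + 32*log(2)/3) - (-4/9) = -28/9 + 32*log(2)/3.

-28/9 + 32*log(2)/3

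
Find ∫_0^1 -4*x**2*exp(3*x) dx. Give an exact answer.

Integrate by parts twice (u = x^2, dv = -4*exp(3*x) dx).
An antiderivative is F(x) = (-36*x**2 + 24*x - 8)*exp(3*x)/27.
Then F(1) - F(0) = (-20*exp(3)/27) - (-8/27) = 8/27 - 20*exp(3)/27.

8/27 - 20*exp(3)/27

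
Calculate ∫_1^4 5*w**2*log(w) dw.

Integrate by parts once (u = ln w, dv = 5*w**2 dw).
An antiderivative is F(w) = 5*w**3*(3*log(w) - 1)/9.
Then F(4) - F(1) = (-320/9 + 640*log(2)/3) - (-5/9) = -35 + 640*log(2)/3.

-35 + 640*log(2)/3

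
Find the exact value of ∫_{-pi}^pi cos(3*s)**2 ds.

Use the identity cos^2(3*s) = (1 + cos(6*s))/2.
An antiderivative is F(s) = s/2 + sin(6*s)/12.
Then F(pi) - F(-pi) = (pi/2) - (-pi/2) = pi.

pi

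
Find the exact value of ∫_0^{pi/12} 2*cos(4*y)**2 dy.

Use the identity cos^2(4*y) = (1 + cos(8*y))/2.
An antiderivative is F(y) = y + sin(8*y)/8.
Then F(pi/12) - F(0) = (sqrt(3)/16 + pi/12) - (0) = sqrt(3)/16 + pi/12.

sqrt(3)/16 + pi/12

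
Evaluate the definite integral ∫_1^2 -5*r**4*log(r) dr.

Integrate by parts once (u = ln r, dv = -5*r**4 dr).
An antiderivative is F(r) = -r**5*(5*log(r) - 1)/5.
Then F(2) - F(1) = (32/5 - 32*log(2)) - (1/5) = 31/5 - 32*log(2).

31/5 - 32*log(2)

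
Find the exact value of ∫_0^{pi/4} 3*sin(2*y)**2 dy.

Use the identity sin^2(2*y) = (1 - cos(4*y))/2.
An antiderivative is F(y) = 3*y/2 - 3*sin(4*y)/8.
Then F(pi/4) - F(0) = (3*pi/8) - (0) = 3*pi/8.

3*pi/8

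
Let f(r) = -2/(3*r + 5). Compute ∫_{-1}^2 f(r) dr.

-2*log(11)/3 + 2*log(2)/3

An antiderivative is F(r) = -2*log(3*r + 5)/3.
Then F(2) - F(-1) = (-2*log(11)/3) - (-2*log(2)/3) = -2*log(11)/3 + 2*log(2)/3.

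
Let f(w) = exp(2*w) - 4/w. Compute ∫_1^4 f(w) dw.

An antiderivative is F(w) = exp(2*w)/2 - 4*log(w).
Then F(4) - F(1) = (-8*log(2) + exp(8)/2) - (exp(2)/2) = -8*log(2) - exp(2)/2 + exp(8)/2.

-8*log(2) - exp(2)/2 + exp(8)/2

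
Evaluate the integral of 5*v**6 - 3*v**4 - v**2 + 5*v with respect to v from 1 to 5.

5664448/105

By the power rule, an antiderivative is F(v) = 5*v**7/7 - 3*v**5/5 - v**3/3 + 5*v**2/2.
Then F(5) - F(1) = (2265875/42) - (479/210) = 5664448/105.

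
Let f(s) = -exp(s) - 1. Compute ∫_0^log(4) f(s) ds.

-3 - log(4)

An antiderivative is F(s) = -s - exp(s).
Then F(log(4)) - F(0) = (-4 - log(4)) - (-1) = -3 - log(4).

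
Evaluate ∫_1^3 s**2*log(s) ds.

-26/9 + 9*log(3)

Integrate by parts once (u = ln s, dv = s**2 ds).
An antiderivative is F(s) = s**3*(3*log(s) - 1)/9.
Then F(3) - F(1) = (-3 + 9*log(3)) - (-1/9) = -26/9 + 9*log(3).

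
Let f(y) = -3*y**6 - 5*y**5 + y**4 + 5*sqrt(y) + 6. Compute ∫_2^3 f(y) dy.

-291563/210 - 20*sqrt(2)/3 + 10*sqrt(3)

By the power rule, an antiderivative is F(y) = -3*y**7/7 - 5*y**6/6 + y**5/5 + 10*y**(3/2)/3 + 6*y.
Then F(3) - F(2) = (-103473/70 + 10*sqrt(3)) - (-9428/105 + 20*sqrt(2)/3) = -291563/210 - 20*sqrt(2)/3 + 10*sqrt(3).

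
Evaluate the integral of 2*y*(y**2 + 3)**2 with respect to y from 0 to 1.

Let u = y**2 + 3, so du = 2*y dy. When y = 0, u = 3; when y = 1, u = 4.
The integral becomes ∫ u**2 du from 3 to 4, with antiderivative u**3/3.
Back in y: F(y) = (y**2 + 3)**3/3.
Then F(1) - F(0) = (64/3) - (9) = 37/3.

37/3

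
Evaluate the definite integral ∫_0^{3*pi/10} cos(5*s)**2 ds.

Use the identity cos^2(5*s) = (1 + cos(10*s))/2.
An antiderivative is F(s) = s/2 + sin(10*s)/20.
Then F(3*pi/10) - F(0) = (3*pi/20) - (0) = 3*pi/20.

3*pi/20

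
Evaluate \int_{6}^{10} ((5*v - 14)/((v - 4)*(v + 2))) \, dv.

-4*log(2) + 5*log(3)

Factor the denominator: v**2 - 2*v - 8 = (v + 2)(v - 4).
Partial fractions: (5*v - 14)/((v - 4)*(v + 2)) = 4/(v + 2) + 1/(v - 4).
An antiderivative is F(v) = log(v - 4) + 4*log(v + 2).
Then F(10) - F(6) = (5*log(3) + 9*log(2)) - (13*log(2)) = -4*log(2) + 5*log(3).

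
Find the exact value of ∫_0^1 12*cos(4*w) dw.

3*sin(4)

Let u = 4*w, so du = 4 dw. When w = 0, u = 0; when w = 1, u = 4.
The integral becomes 3·∫ cos(u) du from 0 to 4, with antiderivative 3*sin(u).
Back in w: F(w) = 3*sin(4*w).
Then F(1) - F(0) = (3*sin(4)) - (0) = 3*sin(4).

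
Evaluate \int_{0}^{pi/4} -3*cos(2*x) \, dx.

An antiderivative is F(x) = -3*sin(2*x)/2.
Then F(pi/4) - F(0) = (-3/2) - (0) = -3/2.

-3/2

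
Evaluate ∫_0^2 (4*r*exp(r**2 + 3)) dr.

Let u = r**2 + 3, so du = 2*r dr. When r = 0, u = 3; when r = 2, u = 7.
The integral becomes 2·∫ exp(u) du from 3 to 7, with antiderivative 2*exp(u).
Back in r: F(r) = 2*exp(r**2 + 3).
Then F(2) - F(0) = (2*exp(7)) - (2*exp(3)) = -2*(1 - exp(4))*exp(3).

-2*(1 - exp(4))*exp(3)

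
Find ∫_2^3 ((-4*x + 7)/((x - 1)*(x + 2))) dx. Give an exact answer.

-5*log(5) + 11*log(2)

Factor the denominator: x**2 + x - 2 = (x + 2)(x - 1).
Partial fractions: (-4*x + 7)/((x - 1)*(x + 2)) = -5/(x + 2) + 1/(x - 1).
An antiderivative is F(x) = log(x - 1) - 5*log(x + 2).
Then F(3) - F(2) = (-5*log(5) + log(2)) - (-10*log(2)) = -5*log(5) + 11*log(2).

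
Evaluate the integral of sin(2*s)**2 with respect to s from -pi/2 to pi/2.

pi/2

Use the identity sin^2(2*s) = (1 - cos(4*s))/2.
An antiderivative is F(s) = s/2 - sin(4*s)/8.
Then F(pi/2) - F(-pi/2) = (pi/4) - (-pi/4) = pi/2.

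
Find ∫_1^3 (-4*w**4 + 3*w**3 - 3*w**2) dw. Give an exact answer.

-798/5

By the power rule, an antiderivative is F(w) = -4*w**5/5 + 3*w**4/4 - w**3.
Then F(3) - F(1) = (-3213/20) - (-21/20) = -798/5.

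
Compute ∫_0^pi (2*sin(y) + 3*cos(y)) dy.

An antiderivative is F(y) = 3*sin(y) - 2*cos(y).
Then F(pi) - F(0) = (2) - (-2) = 4.

4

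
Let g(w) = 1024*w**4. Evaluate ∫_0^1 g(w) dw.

Let u = 4*w, so du = 4 dw. When w = 0, u = 0; when w = 1, u = 4.
The integral becomes ∫ u**4 du from 0 to 4, with antiderivative u**5/5.
Back in w: F(w) = 1024*w**5/5.
Then F(1) - F(0) = (1024/5) - (0) = 1024/5.

1024/5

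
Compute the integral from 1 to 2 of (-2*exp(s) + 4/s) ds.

An antiderivative is F(s) = -2*exp(s) + 4*log(s).
Then F(2) - F(1) = (-2*exp(2) + log(16)) - (-2*exp(1)) = -2*exp(2) + 4*log(2) + 2*exp(1).

-2*exp(2) + 4*log(2) + 2*exp(1)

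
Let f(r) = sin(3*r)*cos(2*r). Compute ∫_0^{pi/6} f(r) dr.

Use the identity sin(3*r)cos(2*r) = [sin(5*r) + sin(r)]/2.
An antiderivative is F(r) = -cos(r)/2 - cos(5*r)/10.
Then F(pi/6) - F(0) = (-sqrt(3)/5) - (-3/5) = 3/5 - sqrt(3)/5.

3/5 - sqrt(3)/5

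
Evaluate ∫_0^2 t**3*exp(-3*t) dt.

Integrate by parts 3 times (u = t^3, dv = exp(-3*t) dt).
An antiderivative is F(t) = (-9*t**3 - 9*t**2 - 6*t - 2)*exp(-3*t)/27.
Then F(2) - F(0) = (-122*exp(-6)/27) - (-2/27) = 2/27 - 122*exp(-6)/27.

2/27 - 122*exp(-6)/27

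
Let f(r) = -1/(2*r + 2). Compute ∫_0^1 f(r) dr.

-log(2)/2

An antiderivative is F(r) = -log(2*r + 2)/2.
Then F(1) - F(0) = (-log(2)) - (-log(2)/2) = -log(2)/2.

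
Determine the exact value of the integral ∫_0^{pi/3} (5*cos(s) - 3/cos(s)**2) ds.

-sqrt(3)/2

An antiderivative is F(s) = 5*sin(s) - 3*tan(s).
Then F(pi/3) - F(0) = (-sqrt(3)/2) - (0) = -sqrt(3)/2.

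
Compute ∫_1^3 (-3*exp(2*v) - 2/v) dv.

An antiderivative is F(v) = -3*exp(2*v)/2 - 2*log(v).
Then F(3) - F(1) = (-3*exp(6)/2 - log(9)) - (-3*exp(2)/2) = -3*exp(6)/2 - log(9) + 3*exp(2)/2.

-3*exp(6)/2 - log(9) + 3*exp(2)/2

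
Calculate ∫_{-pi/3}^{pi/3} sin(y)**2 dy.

-sqrt(3)/4 + pi/3

Use the identity sin^2(y) = (1 - cos(2*y))/2.
An antiderivative is F(y) = y/2 - sin(2*y)/4.
Then F(pi/3) - F(-pi/3) = (-sqrt(3)/8 + pi/6) - (-pi/6 + sqrt(3)/8) = -sqrt(3)/4 + pi/3.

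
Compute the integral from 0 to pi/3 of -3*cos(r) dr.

-3*sqrt(3)/2

An antiderivative is F(r) = -3*sin(r).
Then F(pi/3) - F(0) = (-3*sqrt(3)/2) - (0) = -3*sqrt(3)/2.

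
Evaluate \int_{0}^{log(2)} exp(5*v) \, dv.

Let u = exp(v), so du = exp(v) dv. When v = 0, u = 1; when v = log(2), u = 2.
The integral becomes ∫ u**4 du from 1 to 2, with antiderivative u**5/5.
Back in v: F(v) = exp(5*v)/5.
Then F(log(2)) - F(0) = (32/5) - (1/5) = 31/5.

31/5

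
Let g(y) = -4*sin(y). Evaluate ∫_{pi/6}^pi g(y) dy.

-4 - 2*sqrt(3)

An antiderivative is F(y) = 4*cos(y).
Then F(pi) - F(pi/6) = (-4) - (2*sqrt(3)) = -4 - 2*sqrt(3).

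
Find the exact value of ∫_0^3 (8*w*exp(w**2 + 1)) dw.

Let u = w**2 + 1, so du = 2*w dw. When w = 0, u = 1; when w = 3, u = 10.
The integral becomes 4·∫ exp(u) du from 1 to 10, with antiderivative 4*exp(u).
Back in w: F(w) = 4*exp(w**2 + 1).
Then F(3) - F(0) = (4*exp(10)) - (4*exp(1)) = -4*exp(1)*(1 - exp(9)).

-4*exp(1)*(1 - exp(9))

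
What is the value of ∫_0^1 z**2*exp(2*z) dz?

-1/4 + exp(2)/4

Integrate by parts twice (u = z^2, dv = exp(2*z) dz).
An antiderivative is F(z) = (2*z**2 - 2*z + 1)*exp(2*z)/4.
Then F(1) - F(0) = (exp(2)/4) - (1/4) = -1/4 + exp(2)/4.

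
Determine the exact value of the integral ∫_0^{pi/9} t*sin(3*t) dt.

Integrate by parts once (u = t, dv = sin(3*t) dt).
An antiderivative is F(t) = -t*cos(3*t)/3 + sin(3*t)/9.
Then F(pi/9) - F(0) = (-pi/54 + sqrt(3)/18) - (0) = -pi/54 + sqrt(3)/18.

-pi/54 + sqrt(3)/18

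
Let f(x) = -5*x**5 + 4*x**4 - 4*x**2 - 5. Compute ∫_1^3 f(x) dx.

-6866/15

By the power rule, an antiderivative is F(x) = -5*x**6/6 + 4*x**5/5 - 4*x**3/3 - 5*x.
Then F(3) - F(1) = (-4641/10) - (-191/30) = -6866/15.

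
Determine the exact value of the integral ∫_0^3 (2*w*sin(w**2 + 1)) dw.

Let u = w**2 + 1, so du = 2*w dw. When w = 0, u = 1; when w = 3, u = 10.
The integral becomes ∫ sin(u) du from 1 to 10, with antiderivative -cos(u).
Back in w: F(w) = -cos(w**2 + 1).
Then F(3) - F(0) = (-cos(10)) - (-cos(1)) = cos(1) - cos(10).

cos(1) - cos(10)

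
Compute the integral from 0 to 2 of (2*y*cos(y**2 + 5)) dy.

sin(9) - sin(5)

Let u = y**2 + 5, so du = 2*y dy. When y = 0, u = 5; when y = 2, u = 9.
The integral becomes ∫ cos(u) du from 5 to 9, with antiderivative sin(u).
Back in y: F(y) = sin(y**2 + 5).
Then F(2) - F(0) = (sin(9)) - (sin(5)) = sin(9) - sin(5).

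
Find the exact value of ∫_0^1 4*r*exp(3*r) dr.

Integrate by parts once (u = r, dv = 4*exp(3*r) dr).
An antiderivative is F(r) = (12*r - 4)*exp(3*r)/9.
Then F(1) - F(0) = (8*exp(3)/9) - (-4/9) = 4/9 + 8*exp(3)/9.

4/9 + 8*exp(3)/9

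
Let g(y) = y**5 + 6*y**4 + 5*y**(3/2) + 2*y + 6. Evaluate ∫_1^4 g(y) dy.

20051/10

By the power rule, an antiderivative is F(y) = y**6/6 + 2*y**(5/2) + 6*y**5/5 + y**2 + 6*y.
Then F(4) - F(1) = (30232/15) - (311/30) = 20051/10.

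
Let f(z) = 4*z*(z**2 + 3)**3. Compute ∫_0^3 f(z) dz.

Let u = z**2 + 3, so du = 2*z dz. When z = 0, u = 3; when z = 3, u = 12.
The integral becomes 2·∫ u**3 du from 3 to 12, with antiderivative u**4/2.
Back in z: F(z) = (z**2 + 3)**4/2.
Then F(3) - F(0) = (10368) - (81/2) = 20655/2.

20655/2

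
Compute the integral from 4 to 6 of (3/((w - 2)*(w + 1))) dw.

log(10/7)

Factor the denominator: w**2 - w - 2 = (w + 1)(w - 2).
Partial fractions: 3/((w - 2)*(w + 1)) = -1/(w + 1) + 1/(w - 2).
An antiderivative is F(w) = log(w - 2) - log(w + 1).
Then F(6) - F(4) = (log(4/7)) - (log(2/5)) = log(10/7).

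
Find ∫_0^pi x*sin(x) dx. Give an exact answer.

Integrate by parts once (u = x, dv = sin(x) dx).
An antiderivative is F(x) = -x*cos(x) + sin(x).
Then F(pi) - F(0) = (pi) - (0) = pi.

pi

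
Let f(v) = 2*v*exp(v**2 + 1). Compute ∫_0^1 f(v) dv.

Let u = v**2 + 1, so du = 2*v dv. When v = 0, u = 1; when v = 1, u = 2.
The integral becomes ∫ exp(u) du from 1 to 2, with antiderivative exp(u).
Back in v: F(v) = exp(v**2 + 1).
Then F(1) - F(0) = (exp(2)) - (exp(1)) = -exp(1) + exp(2).

-exp(1) + exp(2)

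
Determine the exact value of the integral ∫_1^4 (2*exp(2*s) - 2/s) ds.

An antiderivative is F(s) = exp(2*s) - 2*log(s).
Then F(4) - F(1) = (-log(16) + exp(8)) - (exp(2)) = -exp(2) - log(16) + exp(8).

-exp(2) - log(16) + exp(8)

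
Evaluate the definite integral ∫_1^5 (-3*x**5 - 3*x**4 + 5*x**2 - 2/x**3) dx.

By the power rule, an antiderivative is F(x) = -x**6/2 - 3*x**5/5 + 5*x**3/3 + x**(-2).
Then F(5) - F(1) = (-1421869/150) - (47/30) = -711052/75.

-711052/75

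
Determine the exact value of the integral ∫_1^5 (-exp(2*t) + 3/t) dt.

-exp(10)/2 + exp(2)/2 + 3*log(5)

An antiderivative is F(t) = -exp(2*t)/2 + 3*log(t).
Then F(5) - F(1) = (-exp(10)/2 + 3*log(5)) - (-exp(2)/2) = -exp(10)/2 + exp(2)/2 + 3*log(5).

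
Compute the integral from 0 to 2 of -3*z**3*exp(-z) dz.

-18 + 114*exp(-2)

Integrate by parts 3 times (u = z^3, dv = -3*exp(-z) dz).
An antiderivative is F(z) = (3*z**3 + 9*z**2 + 18*z + 18)*exp(-z).
Then F(2) - F(0) = (114*exp(-2)) - (18) = -18 + 114*exp(-2).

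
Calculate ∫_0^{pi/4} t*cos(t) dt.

Integrate by parts once (u = t, dv = cos(t) dt).
An antiderivative is F(t) = t*sin(t) + cos(t).
Then F(pi/4) - F(0) = (sqrt(2)*(pi + 4)/8) - (1) = -1 + sqrt(2)*pi/8 + sqrt(2)/2.

-1 + sqrt(2)*pi/8 + sqrt(2)/2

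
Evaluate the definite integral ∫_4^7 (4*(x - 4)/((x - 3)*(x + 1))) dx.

-5*log(5) + 13*log(2)

Factor the denominator: x**2 - 2*x - 3 = (x + 1)(x - 3).
Partial fractions: 4*(x - 4)/((x - 3)*(x + 1)) = 5/(x + 1) - 1/(x - 3).
An antiderivative is F(x) = -log(x - 3) + 5*log(x + 1).
Then F(7) - F(4) = (13*log(2)) - (5*log(5)) = -5*log(5) + 13*log(2).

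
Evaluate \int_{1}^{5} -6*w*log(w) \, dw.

Integrate by parts once (u = ln w, dv = -6*w dw).
An antiderivative is F(w) = -3*w**2*(2*log(w) - 1)/2.
Then F(5) - F(1) = (75/2 - 75*log(5)) - (3/2) = 36 - 75*log(5).

36 - 75*log(5)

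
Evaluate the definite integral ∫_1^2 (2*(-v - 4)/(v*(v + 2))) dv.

Factor the denominator: v**2 + 2*v = (v + 2)v.
Partial fractions: 2*(-v - 4)/(v*(v + 2)) = 2/(v + 2) - 4/v.
An antiderivative is F(v) = -4*log(v) + 2*log(v + 2).
Then F(2) - F(1) = (0) - (log(9)) = -log(9).

-log(9)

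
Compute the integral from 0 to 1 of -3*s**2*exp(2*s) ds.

Integrate by parts twice (u = s^2, dv = -3*exp(2*s) ds).
An antiderivative is F(s) = (-6*s**2 + 6*s - 3)*exp(2*s)/4.
Then F(1) - F(0) = (-3*exp(2)/4) - (-3/4) = 3/4 - 3*exp(2)/4.

3/4 - 3*exp(2)/4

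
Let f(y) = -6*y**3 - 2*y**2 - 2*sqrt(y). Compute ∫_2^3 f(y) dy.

By the power rule, an antiderivative is F(y) = -3*y**4/2 - 4*y**(3/2)/3 - 2*y**3/3.
Then F(3) - F(2) = (-279/2 - 4*sqrt(3)) - (-88/3 - 8*sqrt(2)/3) = -661/6 - 4*sqrt(3) + 8*sqrt(2)/3.

-661/6 - 4*sqrt(3) + 8*sqrt(2)/3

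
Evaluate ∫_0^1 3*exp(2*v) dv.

-3/2 + 3*exp(2)/2

An antiderivative is F(v) = 3*exp(2*v)/2.
Then F(1) - F(0) = (3*exp(2)/2) - (3/2) = -3/2 + 3*exp(2)/2.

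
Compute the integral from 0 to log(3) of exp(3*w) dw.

26/3

Let u = exp(w), so du = exp(w) dw. When w = 0, u = 1; when w = log(3), u = 3.
The integral becomes ∫ u**2 du from 1 to 3, with antiderivative u**3/3.
Back in w: F(w) = exp(3*w)/3.
Then F(log(3)) - F(0) = (9) - (1/3) = 26/3.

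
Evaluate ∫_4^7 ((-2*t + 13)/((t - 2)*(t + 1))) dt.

Factor the denominator: t**2 - t - 2 = (t + 1)(t - 2).
Partial fractions: (-2*t + 13)/((t - 2)*(t + 1)) = -5/(t + 1) + 3/(t - 2).
An antiderivative is F(t) = 3*log(t - 2) - 5*log(t + 1).
Then F(7) - F(4) = (-15*log(2) + 3*log(5)) - (-5*log(5) + 3*log(2)) = -18*log(2) + 8*log(5).

-18*log(2) + 8*log(5)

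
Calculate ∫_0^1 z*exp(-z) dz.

1 - 2*exp(-1)

Integrate by parts once (u = z, dv = exp(-z) dz).
An antiderivative is F(z) = (-z - 1)*exp(-z).
Then F(1) - F(0) = (-2*exp(-1)) - (-1) = 1 - 2*exp(-1).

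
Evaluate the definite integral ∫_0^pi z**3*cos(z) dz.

12 - 3*pi**2

Integrate by parts 3 times (u = z^3, dv = cos(z) dz).
An antiderivative is F(z) = z**3*sin(z) + 3*z**2*cos(z) - 6*z*sin(z) - 6*cos(z).
Then F(pi) - F(0) = (6 - 3*pi**2) - (-6) = 12 - 3*pi**2.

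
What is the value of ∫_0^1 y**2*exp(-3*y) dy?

2/27 - 17*exp(-3)/27

Integrate by parts twice (u = y^2, dv = exp(-3*y) dy).
An antiderivative is F(y) = (-9*y**2 - 6*y - 2)*exp(-3*y)/27.
Then F(1) - F(0) = (-17*exp(-3)/27) - (-2/27) = 2/27 - 17*exp(-3)/27.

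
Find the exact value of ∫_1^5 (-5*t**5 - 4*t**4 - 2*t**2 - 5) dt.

-234328/15

By the power rule, an antiderivative is F(t) = -5*t**6/6 - 4*t**5/5 - 2*t**3/3 - 5*t.
Then F(5) - F(1) = (-93775/6) - (-73/10) = -234328/15.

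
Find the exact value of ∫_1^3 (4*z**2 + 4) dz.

By the power rule, an antiderivative is F(z) = 4*z**3/3 + 4*z.
Then F(3) - F(1) = (48) - (16/3) = 128/3.

128/3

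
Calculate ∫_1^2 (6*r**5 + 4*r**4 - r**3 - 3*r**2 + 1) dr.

By the power rule, an antiderivative is F(r) = r**6 + 4*r**5/5 - r**4/4 - r**3 + r.
Then F(2) - F(1) = (398/5) - (31/20) = 1561/20.

1561/20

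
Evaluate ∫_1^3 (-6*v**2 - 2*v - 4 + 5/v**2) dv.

-194/3

By the power rule, an antiderivative is F(v) = -2*v**3 - v**2 - 4*v - 5/v.
Then F(3) - F(1) = (-230/3) - (-12) = -194/3.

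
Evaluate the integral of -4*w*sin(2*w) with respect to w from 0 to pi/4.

Integrate by parts once (u = w, dv = -4*sin(2*w) dw).
An antiderivative is F(w) = 2*w*cos(2*w) - sin(2*w).
Then F(pi/4) - F(0) = (-1) - (0) = -1.

-1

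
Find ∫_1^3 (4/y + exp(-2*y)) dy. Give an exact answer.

(-1 + exp(4) + 8*exp(6)*log(3))*exp(-6)/2

An antiderivative is F(y) = 4*log(y) - exp(-2*y)/2.
Then F(3) - F(1) = (-exp(-6)/2 + 4*log(3)) - (-exp(-2)/2) = (-1 + exp(4) + 8*exp(6)*log(3))*exp(-6)/2.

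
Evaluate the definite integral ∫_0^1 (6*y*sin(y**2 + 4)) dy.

Let u = y**2 + 4, so du = 2*y dy. When y = 0, u = 4; when y = 1, u = 5.
The integral becomes 3·∫ sin(u) du from 4 to 5, with antiderivative -3*cos(u).
Back in y: F(y) = -3*cos(y**2 + 4).
Then F(1) - F(0) = (-3*cos(5)) - (-3*cos(4)) = 3*cos(4) - 3*cos(5).

3*cos(4) - 3*cos(5)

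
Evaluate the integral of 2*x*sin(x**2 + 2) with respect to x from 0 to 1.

Let u = x**2 + 2, so du = 2*x dx. When x = 0, u = 2; when x = 1, u = 3.
The integral becomes ∫ sin(u) du from 2 to 3, with antiderivative -cos(u).
Back in x: F(x) = -cos(x**2 + 2).
Then F(1) - F(0) = (-cos(3)) - (-cos(2)) = cos(2) - cos(3).

cos(2) - cos(3)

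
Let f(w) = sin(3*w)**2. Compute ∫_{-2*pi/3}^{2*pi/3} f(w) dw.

2*pi/3

Use the identity sin^2(3*w) = (1 - cos(6*w))/2.
An antiderivative is F(w) = w/2 - sin(6*w)/12.
Then F(2*pi/3) - F(-2*pi/3) = (pi/3) - (-pi/3) = 2*pi/3.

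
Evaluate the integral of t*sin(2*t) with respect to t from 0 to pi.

Integrate by parts once (u = t, dv = sin(2*t) dt).
An antiderivative is F(t) = -t*cos(2*t)/2 + sin(2*t)/4.
Then F(pi) - F(0) = (-pi/2) - (0) = -pi/2.

-pi/2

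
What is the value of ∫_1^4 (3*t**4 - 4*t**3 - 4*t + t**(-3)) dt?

By the power rule, an antiderivative is F(t) = 3*t**5/5 - t**4 - 2*t**2 - 1/(2*t**2).
Then F(4) - F(1) = (52219/160) - (-29/10) = 52683/160.

52683/160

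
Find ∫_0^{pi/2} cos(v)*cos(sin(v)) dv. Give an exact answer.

Let u = sin(v), so du = cos(v) dv. When v = 0, u = 0; when v = pi/2, u = 1.
The integral becomes ∫ cos(u) du from 0 to 1, with antiderivative sin(u).
Back in v: F(v) = sin(sin(v)).
Then F(pi/2) - F(0) = (sin(1)) - (0) = sin(1).

sin(1)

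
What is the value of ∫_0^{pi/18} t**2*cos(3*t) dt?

-1/27 + pi**2/1944 + sqrt(3)*pi/162

Integrate by parts twice (u = t^2, dv = cos(3*t) dt).
An antiderivative is F(t) = t**2*sin(3*t)/3 + 2*t*cos(3*t)/9 - 2*sin(3*t)/27.
Then F(pi/18) - F(0) = (-1/27 + pi**2/1944 + sqrt(3)*pi/162) - (0) = -1/27 + pi**2/1944 + sqrt(3)*pi/162.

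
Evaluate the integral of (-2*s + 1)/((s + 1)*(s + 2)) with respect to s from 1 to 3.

Factor the denominator: s**2 + 3*s + 2 = (s + 2)(s + 1).
Partial fractions: (-2*s + 1)/((s + 1)*(s + 2)) = -5/(s + 2) + 3/(s + 1).
An antiderivative is F(s) = 3*log(s + 1) - 5*log(s + 2).
Then F(3) - F(1) = (-5*log(5) + 6*log(2)) - (-5*log(3) + 3*log(2)) = -5*log(5) + 3*log(2) + 5*log(3).

-5*log(5) + 3*log(2) + 5*log(3)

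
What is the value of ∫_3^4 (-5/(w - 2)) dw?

An antiderivative is F(w) = -5*log(w - 2).
Then F(4) - F(3) = (-log(32)) - (0) = -log(32).

-log(32)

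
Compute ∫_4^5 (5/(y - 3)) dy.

log(32)

An antiderivative is F(y) = 5*log(y - 3).
Then F(5) - F(4) = (log(32)) - (0) = log(32).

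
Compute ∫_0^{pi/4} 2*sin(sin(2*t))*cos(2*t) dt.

1 - cos(1)

Let u = sin(2*t), so du = 2*cos(2*t) dt. When t = 0, u = 0; when t = pi/4, u = 1.
The integral becomes ∫ sin(u) du from 0 to 1, with antiderivative -cos(u).
Back in t: F(t) = -cos(sin(2*t)).
Then F(pi/4) - F(0) = (-cos(1)) - (-1) = 1 - cos(1).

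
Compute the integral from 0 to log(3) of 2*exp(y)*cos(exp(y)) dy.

Let u = exp(y), so du = exp(y) dy. When y = 0, u = 1; when y = log(3), u = 3.
The integral becomes 2·∫ cos(u) du from 1 to 3, with antiderivative 2*sin(u).
Back in y: F(y) = 2*sin(exp(y)).
Then F(log(3)) - F(0) = (2*sin(3)) - (2*sin(1)) = -2*sin(1) + 2*sin(3).

-2*sin(1) + 2*sin(3)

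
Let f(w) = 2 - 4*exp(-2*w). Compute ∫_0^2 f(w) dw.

2*exp(-4) + 2

An antiderivative is F(w) = 2*w + 2*exp(-2*w).
Then F(2) - F(0) = (2*exp(-4) + 4) - (2) = 2*exp(-4) + 2.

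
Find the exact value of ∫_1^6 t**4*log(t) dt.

Integrate by parts once (u = ln t, dv = t**4 dt).
An antiderivative is F(t) = t**5*(5*log(t) - 1)/25.
Then F(6) - F(1) = (-7776/25 + 7776*log(6)/5) - (-1/25) = -311 + 7776*log(6)/5.

-311 + 7776*log(6)/5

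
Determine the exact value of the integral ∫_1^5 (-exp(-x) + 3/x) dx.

An antiderivative is F(x) = 3*log(x) + exp(-x).
Then F(5) - F(1) = (exp(-5) + 3*log(5)) - (exp(-1)) = -exp(-1) + exp(-5) + 3*log(5).

-exp(-1) + exp(-5) + 3*log(5)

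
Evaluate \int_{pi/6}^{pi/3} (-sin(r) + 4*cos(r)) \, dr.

-3/2 + 3*sqrt(3)/2

An antiderivative is F(r) = 4*sin(r) + cos(r).
Then F(pi/3) - F(pi/6) = (1/2 + 2*sqrt(3)) - (sqrt(3)/2 + 2) = -3/2 + 3*sqrt(3)/2.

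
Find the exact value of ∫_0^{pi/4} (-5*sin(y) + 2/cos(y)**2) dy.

-3 + 5*sqrt(2)/2

An antiderivative is F(y) = 5*cos(y) + 2*tan(y).
Then F(pi/4) - F(0) = (2 + 5*sqrt(2)/2) - (5) = -3 + 5*sqrt(2)/2.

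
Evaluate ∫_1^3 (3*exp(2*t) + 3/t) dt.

-3*exp(2)/2 + log(27) + 3*exp(6)/2

An antiderivative is F(t) = 3*exp(2*t)/2 + 3*log(t).
Then F(3) - F(1) = (log(27) + 3*exp(6)/2) - (3*exp(2)/2) = -3*exp(2)/2 + log(27) + 3*exp(6)/2.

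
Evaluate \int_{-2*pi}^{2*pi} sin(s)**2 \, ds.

Use the identity sin^2(s) = (1 - cos(2*s))/2.
An antiderivative is F(s) = s/2 - sin(2*s)/4.
Then F(2*pi) - F(-2*pi) = (pi) - (-pi) = 2*pi.

2*pi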